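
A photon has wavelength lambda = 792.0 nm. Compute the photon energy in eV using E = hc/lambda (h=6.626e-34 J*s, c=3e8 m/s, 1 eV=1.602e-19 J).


E = hc / lambda
= (6.626e-34)(3e8) / (792.0e-9)
= 1.9878e-25 / 7.9200e-07
= 2.5098e-19 J
Converting to eV: 2.5098e-19 / 1.602e-19
= 1.5667 eV

1.5667


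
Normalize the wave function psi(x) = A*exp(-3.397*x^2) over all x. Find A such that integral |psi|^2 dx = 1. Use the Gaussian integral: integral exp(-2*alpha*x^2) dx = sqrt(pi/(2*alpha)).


integral |psi|^2 dx = A^2 * sqrt(pi/(2*alpha)) = 1
A^2 = sqrt(2*alpha/pi)
= sqrt(2 * 3.397 / pi)
= 1.470577
A = sqrt(1.470577)
= 1.2127

1.2127


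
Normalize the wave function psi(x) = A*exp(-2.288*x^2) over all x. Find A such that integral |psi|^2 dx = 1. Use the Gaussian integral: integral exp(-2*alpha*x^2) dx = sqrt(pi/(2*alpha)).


integral |psi|^2 dx = A^2 * sqrt(pi/(2*alpha)) = 1
A^2 = sqrt(2*alpha/pi)
= sqrt(2 * 2.288 / pi)
= 1.206891
A = sqrt(1.206891)
= 1.0986

1.0986


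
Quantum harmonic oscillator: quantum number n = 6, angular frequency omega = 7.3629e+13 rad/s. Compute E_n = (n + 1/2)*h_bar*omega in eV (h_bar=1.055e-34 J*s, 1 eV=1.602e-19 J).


E = (n + 1/2) * h_bar * omega
= (6 + 0.5) * 1.055e-34 * 7.3629e+13
= 6.5 * 7.7679e-21
= 5.0491e-20 J
= 0.3152 eV

0.3152


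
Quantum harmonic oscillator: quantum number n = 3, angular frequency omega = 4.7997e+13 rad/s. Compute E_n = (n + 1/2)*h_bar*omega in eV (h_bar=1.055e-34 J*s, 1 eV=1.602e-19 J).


E = (n + 1/2) * h_bar * omega
= (3 + 0.5) * 1.055e-34 * 4.7997e+13
= 3.5 * 5.0637e-21
= 1.7723e-20 J
= 0.1106 eV

0.1106


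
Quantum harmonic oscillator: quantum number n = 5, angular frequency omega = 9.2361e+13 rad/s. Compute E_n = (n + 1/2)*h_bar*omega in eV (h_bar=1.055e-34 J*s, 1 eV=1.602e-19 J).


E = (n + 1/2) * h_bar * omega
= (5 + 0.5) * 1.055e-34 * 9.2361e+13
= 5.5 * 9.7441e-21
= 5.3592e-20 J
= 0.3345 eV

0.3345


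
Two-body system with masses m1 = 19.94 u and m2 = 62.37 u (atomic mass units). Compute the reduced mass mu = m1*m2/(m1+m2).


mu = m1 * m2 / (m1 + m2)
= 19.94 * 62.37 / (19.94 + 62.37)
= 1243.6578 / 82.31
= 15.1094 u

15.1094


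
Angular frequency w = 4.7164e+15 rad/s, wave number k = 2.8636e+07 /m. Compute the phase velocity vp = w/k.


vp = w / k
= 4.7164e+15 / 2.8636e+07
= 1.6470e+08 m/s

1.6470e+08


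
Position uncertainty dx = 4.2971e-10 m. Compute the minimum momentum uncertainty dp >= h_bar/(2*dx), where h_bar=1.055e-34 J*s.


dp = h_bar / (2 * dx)
= 1.055e-34 / (2 * 4.2971e-10)
= 1.055e-34 / 8.5942e-10
= 1.2276e-25 kg*m/s

1.2276e-25


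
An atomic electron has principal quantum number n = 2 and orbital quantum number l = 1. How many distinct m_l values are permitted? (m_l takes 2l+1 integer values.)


m_l ranges from -l to +l in integer steps
So m_l goes from -1 to +1
Count = 2l + 1 = 2*1 + 1
= 3

3


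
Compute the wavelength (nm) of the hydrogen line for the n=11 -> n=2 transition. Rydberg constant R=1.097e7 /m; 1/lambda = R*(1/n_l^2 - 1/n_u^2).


1/lambda = R * (1/n_l^2 - 1/n_u^2)
= 1.097e7 * (1/2^2 - 1/11^2)
= 1.097e7 * (0.25 - 0.008264)
= 1.097e7 * 0.241736
= 2.6518e+06 /m
lambda = 1 / 2.6518e+06 = 377.0968 nm

377.0968


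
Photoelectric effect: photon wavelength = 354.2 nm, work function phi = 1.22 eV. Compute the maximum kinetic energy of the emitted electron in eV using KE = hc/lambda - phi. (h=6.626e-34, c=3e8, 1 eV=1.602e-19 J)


E_photon = hc / lambda
= (6.626e-34)(3e8) / (354.2e-9)
= 5.6121e-19 J
= 3.5032 eV
KE = E_photon - phi
= 3.5032 - 1.22
= 2.2832 eV

2.2832


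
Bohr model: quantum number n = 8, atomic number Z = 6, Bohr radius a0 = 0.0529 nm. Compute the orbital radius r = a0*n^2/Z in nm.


r = a0 * n^2 / Z
= 0.0529 * 8^2 / 6
= 0.0529 * 64 / 6
= 0.5643 nm

0.5643


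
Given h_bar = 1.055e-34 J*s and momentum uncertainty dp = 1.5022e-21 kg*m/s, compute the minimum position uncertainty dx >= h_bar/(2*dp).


dx = h_bar / (2 * dp)
= 1.055e-34 / (2 * 1.5022e-21)
= 1.055e-34 / 3.0044e-21
= 3.5115e-14 m

3.5115e-14


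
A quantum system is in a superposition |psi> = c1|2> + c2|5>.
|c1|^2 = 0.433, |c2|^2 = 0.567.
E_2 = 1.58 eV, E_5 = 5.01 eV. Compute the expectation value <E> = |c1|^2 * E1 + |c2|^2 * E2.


<E> = |c1|^2 * E1 + |c2|^2 * E2
= 0.433 * 1.58 + 0.567 * 5.01
= 0.6841 + 2.8407
= 3.5248 eV

3.5248


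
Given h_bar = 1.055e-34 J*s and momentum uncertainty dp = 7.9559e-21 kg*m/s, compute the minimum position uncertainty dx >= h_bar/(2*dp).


dx = h_bar / (2 * dp)
= 1.055e-34 / (2 * 7.9559e-21)
= 1.055e-34 / 1.5912e-20
= 6.6303e-15 m

6.6303e-15


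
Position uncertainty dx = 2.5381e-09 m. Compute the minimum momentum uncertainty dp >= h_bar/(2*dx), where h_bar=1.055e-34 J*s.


dp = h_bar / (2 * dx)
= 1.055e-34 / (2 * 2.5381e-09)
= 1.055e-34 / 5.0762e-09
= 2.0783e-26 kg*m/s

2.0783e-26


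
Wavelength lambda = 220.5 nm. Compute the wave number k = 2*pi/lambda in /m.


k = 2 * pi / lambda
= 6.2832 / (220.5e-9)
= 6.2832 / 2.2050e-07
= 2.8495e+07 /m

2.8495e+07


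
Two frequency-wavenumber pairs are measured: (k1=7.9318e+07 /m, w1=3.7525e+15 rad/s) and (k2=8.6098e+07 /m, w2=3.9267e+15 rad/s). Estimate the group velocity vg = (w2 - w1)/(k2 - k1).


vg = (w2 - w1) / (k2 - k1)
= (3.9267e+15 - 3.7525e+15) / (8.6098e+07 - 7.9318e+07)
= 1.7420e+14 / 6.7800e+06
= 2.5693e+07 m/s

2.5693e+07


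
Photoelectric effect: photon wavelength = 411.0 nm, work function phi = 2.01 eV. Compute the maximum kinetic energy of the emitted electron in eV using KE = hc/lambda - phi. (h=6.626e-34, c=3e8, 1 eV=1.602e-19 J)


E_photon = hc / lambda
= (6.626e-34)(3e8) / (411.0e-9)
= 4.8365e-19 J
= 3.019 eV
KE = E_photon - phi
= 3.019 - 2.01
= 1.009 eV

1.009


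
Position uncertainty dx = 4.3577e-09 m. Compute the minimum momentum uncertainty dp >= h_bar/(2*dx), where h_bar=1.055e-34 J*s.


dp = h_bar / (2 * dx)
= 1.055e-34 / (2 * 4.3577e-09)
= 1.055e-34 / 8.7154e-09
= 1.2105e-26 kg*m/s

1.2105e-26


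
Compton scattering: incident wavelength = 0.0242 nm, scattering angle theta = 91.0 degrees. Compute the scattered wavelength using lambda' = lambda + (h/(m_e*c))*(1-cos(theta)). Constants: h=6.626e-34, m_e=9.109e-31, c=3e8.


Compton wavelength: h/(m_e*c) = 2.4247e-12 m
d_lambda = 2.4247e-12 * (1 - cos(91.0 deg))
= 2.4247e-12 * 1.017452
= 2.4670e-12 m = 0.002467 nm
lambda' = 0.0242 + 0.002467
= 0.026667 nm

0.026667


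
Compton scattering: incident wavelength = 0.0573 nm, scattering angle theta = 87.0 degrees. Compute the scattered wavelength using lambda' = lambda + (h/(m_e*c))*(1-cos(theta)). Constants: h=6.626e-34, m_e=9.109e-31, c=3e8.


Compton wavelength: h/(m_e*c) = 2.4247e-12 m
d_lambda = 2.4247e-12 * (1 - cos(87.0 deg))
= 2.4247e-12 * 0.947664
= 2.2978e-12 m = 0.002298 nm
lambda' = 0.0573 + 0.002298
= 0.059598 nm

0.059598


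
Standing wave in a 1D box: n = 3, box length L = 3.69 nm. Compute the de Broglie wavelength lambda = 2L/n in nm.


lambda = 2L / n
= 2 * 3.69 / 3
= 7.38 / 3
= 2.46 nm

2.46


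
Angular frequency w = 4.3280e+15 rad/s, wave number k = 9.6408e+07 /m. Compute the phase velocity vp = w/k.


vp = w / k
= 4.3280e+15 / 9.6408e+07
= 4.4893e+07 m/s

4.4893e+07


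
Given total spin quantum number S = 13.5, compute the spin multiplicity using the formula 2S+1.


Spin multiplicity = 2S + 1
= 2 * 13.5 + 1
= 27.0 + 1
= 28

28


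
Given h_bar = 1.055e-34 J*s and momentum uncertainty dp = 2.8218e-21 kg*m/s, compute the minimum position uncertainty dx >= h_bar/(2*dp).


dx = h_bar / (2 * dp)
= 1.055e-34 / (2 * 2.8218e-21)
= 1.055e-34 / 5.6436e-21
= 1.8694e-14 m

1.8694e-14


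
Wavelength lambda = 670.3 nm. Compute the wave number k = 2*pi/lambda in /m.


k = 2 * pi / lambda
= 6.2832 / (670.3e-9)
= 6.2832 / 6.7030e-07
= 9.3737e+06 /m

9.3737e+06


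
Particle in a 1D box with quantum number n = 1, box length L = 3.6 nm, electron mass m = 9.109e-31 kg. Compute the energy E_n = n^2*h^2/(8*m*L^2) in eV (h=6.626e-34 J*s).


E = n^2 * h^2 / (8 * m * L^2)
= 1^2 * (6.626e-34)^2 / (8 * 9.109e-31 * (3.6e-9)^2)
= 1 * 4.3904e-67 / (8 * 9.109e-31 * 1.2960e-17)
= 4.6488e-21 J
= 0.029 eV

0.029


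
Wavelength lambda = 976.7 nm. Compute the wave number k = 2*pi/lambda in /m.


k = 2 * pi / lambda
= 6.2832 / (976.7e-9)
= 6.2832 / 9.7670e-07
= 6.4331e+06 /m

6.4331e+06


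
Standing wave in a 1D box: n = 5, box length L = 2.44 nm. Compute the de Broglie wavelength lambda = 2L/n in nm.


lambda = 2L / n
= 2 * 2.44 / 5
= 4.88 / 5
= 0.976 nm

0.976


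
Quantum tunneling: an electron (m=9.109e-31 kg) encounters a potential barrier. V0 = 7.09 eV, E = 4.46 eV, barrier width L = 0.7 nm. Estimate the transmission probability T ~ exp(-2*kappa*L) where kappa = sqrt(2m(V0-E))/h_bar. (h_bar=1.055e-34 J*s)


V0 - E = 2.63 eV = 4.2133e-19 J
kappa = sqrt(2 * m * (V0-E)) / h_bar
= sqrt(2 * 9.109e-31 * 4.2133e-19) / 1.055e-34
= 8.3044e+09 /m
2*kappa*L = 2 * 8.3044e+09 * 0.7e-9
= 11.6261
T = exp(-11.6261) = 8.929709e-06

8.929709e-06


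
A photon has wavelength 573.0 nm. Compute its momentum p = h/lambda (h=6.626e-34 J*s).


p = h / lambda
= 6.626e-34 / (573.0e-9)
= 6.626e-34 / 5.7300e-07
= 1.1564e-27 kg*m/s

1.1564e-27


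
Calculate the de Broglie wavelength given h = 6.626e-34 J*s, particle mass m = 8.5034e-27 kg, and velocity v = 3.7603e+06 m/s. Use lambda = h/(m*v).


lambda = h / (m * v)
= 6.626e-34 / (8.5034e-27 * 3.7603e+06)
= 6.626e-34 / 3.1975e-20
= 2.0722e-14 m

2.0722e-14


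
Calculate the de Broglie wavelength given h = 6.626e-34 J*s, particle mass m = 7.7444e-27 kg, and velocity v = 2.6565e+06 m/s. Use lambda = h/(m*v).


lambda = h / (m * v)
= 6.626e-34 / (7.7444e-27 * 2.6565e+06)
= 6.626e-34 / 2.0573e-20
= 3.2207e-14 m

3.2207e-14


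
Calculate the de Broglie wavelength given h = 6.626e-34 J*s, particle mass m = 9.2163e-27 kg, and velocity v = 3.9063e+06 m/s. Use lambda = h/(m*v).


lambda = h / (m * v)
= 6.626e-34 / (9.2163e-27 * 3.9063e+06)
= 6.626e-34 / 3.6002e-20
= 1.8405e-14 m

1.8405e-14


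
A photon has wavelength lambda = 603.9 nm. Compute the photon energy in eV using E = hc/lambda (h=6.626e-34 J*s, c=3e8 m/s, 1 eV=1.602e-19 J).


E = hc / lambda
= (6.626e-34)(3e8) / (603.9e-9)
= 1.9878e-25 / 6.0390e-07
= 3.2916e-19 J
Converting to eV: 3.2916e-19 / 1.602e-19
= 2.0547 eV

2.0547


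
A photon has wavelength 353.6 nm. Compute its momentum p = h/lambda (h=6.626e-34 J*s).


p = h / lambda
= 6.626e-34 / (353.6e-9)
= 6.626e-34 / 3.5360e-07
= 1.8739e-27 kg*m/s

1.8739e-27


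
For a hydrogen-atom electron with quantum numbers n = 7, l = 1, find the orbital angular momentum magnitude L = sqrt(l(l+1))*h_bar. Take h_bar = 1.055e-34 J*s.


L = sqrt(l*(l+1)) * h_bar
= sqrt(1 * 2) * 1.055e-34
= sqrt(2) * 1.055e-34
= 1.4142 * 1.055e-34
= 1.4920e-34 J*s

1.4920e-34


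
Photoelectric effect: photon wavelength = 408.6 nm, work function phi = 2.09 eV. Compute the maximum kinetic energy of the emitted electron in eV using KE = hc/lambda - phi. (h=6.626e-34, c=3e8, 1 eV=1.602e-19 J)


E_photon = hc / lambda
= (6.626e-34)(3e8) / (408.6e-9)
= 4.8649e-19 J
= 3.0368 eV
KE = E_photon - phi
= 3.0368 - 2.09
= 0.9468 eV

0.9468


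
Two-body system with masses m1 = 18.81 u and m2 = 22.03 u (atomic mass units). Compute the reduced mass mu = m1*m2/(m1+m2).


mu = m1 * m2 / (m1 + m2)
= 18.81 * 22.03 / (18.81 + 22.03)
= 414.3843 / 40.84
= 10.1465 u

10.1465


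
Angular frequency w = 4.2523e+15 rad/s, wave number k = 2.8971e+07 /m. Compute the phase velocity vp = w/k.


vp = w / k
= 4.2523e+15 / 2.8971e+07
= 1.4678e+08 m/s

1.4678e+08


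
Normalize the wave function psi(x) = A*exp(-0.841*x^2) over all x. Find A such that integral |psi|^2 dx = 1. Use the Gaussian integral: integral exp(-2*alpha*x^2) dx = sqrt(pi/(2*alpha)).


integral |psi|^2 dx = A^2 * sqrt(pi/(2*alpha)) = 1
A^2 = sqrt(2*alpha/pi)
= sqrt(2 * 0.841 / pi)
= 0.731708
A = sqrt(0.731708)
= 0.8554

0.8554


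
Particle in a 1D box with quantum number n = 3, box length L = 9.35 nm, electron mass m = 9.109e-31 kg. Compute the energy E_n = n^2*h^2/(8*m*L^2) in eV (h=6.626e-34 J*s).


E = n^2 * h^2 / (8 * m * L^2)
= 3^2 * (6.626e-34)^2 / (8 * 9.109e-31 * (9.35e-9)^2)
= 9 * 4.3904e-67 / (8 * 9.109e-31 * 8.7423e-17)
= 6.2024e-21 J
= 0.0387 eV

0.0387


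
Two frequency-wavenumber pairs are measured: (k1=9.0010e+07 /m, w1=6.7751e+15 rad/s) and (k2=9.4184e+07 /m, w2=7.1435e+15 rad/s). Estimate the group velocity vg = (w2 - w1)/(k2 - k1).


vg = (w2 - w1) / (k2 - k1)
= (7.1435e+15 - 6.7751e+15) / (9.4184e+07 - 9.0010e+07)
= 3.6840e+14 / 4.1740e+06
= 8.8261e+07 m/s

8.8261e+07


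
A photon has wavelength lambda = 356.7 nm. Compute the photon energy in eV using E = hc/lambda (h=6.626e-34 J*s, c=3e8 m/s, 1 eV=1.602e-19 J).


E = hc / lambda
= (6.626e-34)(3e8) / (356.7e-9)
= 1.9878e-25 / 3.5670e-07
= 5.5728e-19 J
Converting to eV: 5.5728e-19 / 1.602e-19
= 3.4786 eV

3.4786


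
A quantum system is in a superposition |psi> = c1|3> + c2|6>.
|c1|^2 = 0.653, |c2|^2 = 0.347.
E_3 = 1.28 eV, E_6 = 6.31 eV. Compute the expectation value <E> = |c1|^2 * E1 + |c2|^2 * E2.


<E> = |c1|^2 * E1 + |c2|^2 * E2
= 0.653 * 1.28 + 0.347 * 6.31
= 0.8358 + 2.1896
= 3.0254 eV

3.0254


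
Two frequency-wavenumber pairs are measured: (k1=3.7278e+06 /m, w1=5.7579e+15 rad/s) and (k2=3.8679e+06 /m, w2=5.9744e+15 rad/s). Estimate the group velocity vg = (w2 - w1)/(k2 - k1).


vg = (w2 - w1) / (k2 - k1)
= (5.9744e+15 - 5.7579e+15) / (3.8679e+06 - 3.7278e+06)
= 2.1650e+14 / 1.4010e+05
= 1.5453e+09 m/s

1.5453e+09


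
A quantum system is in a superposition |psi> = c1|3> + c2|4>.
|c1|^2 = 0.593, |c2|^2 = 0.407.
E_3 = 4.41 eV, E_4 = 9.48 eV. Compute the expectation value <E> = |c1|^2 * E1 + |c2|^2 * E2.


<E> = |c1|^2 * E1 + |c2|^2 * E2
= 0.593 * 4.41 + 0.407 * 9.48
= 2.6151 + 3.8584
= 6.4735 eV

6.4735


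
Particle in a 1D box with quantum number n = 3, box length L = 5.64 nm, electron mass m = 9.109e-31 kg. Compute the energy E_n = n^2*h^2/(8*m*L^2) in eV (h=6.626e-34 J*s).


E = n^2 * h^2 / (8 * m * L^2)
= 3^2 * (6.626e-34)^2 / (8 * 9.109e-31 * (5.64e-9)^2)
= 9 * 4.3904e-67 / (8 * 9.109e-31 * 3.1810e-17)
= 1.7046e-20 J
= 0.1064 eV

0.1064


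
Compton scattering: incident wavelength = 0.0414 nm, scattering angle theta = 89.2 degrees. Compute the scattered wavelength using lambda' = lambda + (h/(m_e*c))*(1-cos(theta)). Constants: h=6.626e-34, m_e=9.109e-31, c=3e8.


Compton wavelength: h/(m_e*c) = 2.4247e-12 m
d_lambda = 2.4247e-12 * (1 - cos(89.2 deg))
= 2.4247e-12 * 0.986038
= 2.3909e-12 m = 0.002391 nm
lambda' = 0.0414 + 0.002391
= 0.043791 nm

0.043791


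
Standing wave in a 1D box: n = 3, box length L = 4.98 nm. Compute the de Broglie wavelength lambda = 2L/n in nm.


lambda = 2L / n
= 2 * 4.98 / 3
= 9.96 / 3
= 3.32 nm

3.32


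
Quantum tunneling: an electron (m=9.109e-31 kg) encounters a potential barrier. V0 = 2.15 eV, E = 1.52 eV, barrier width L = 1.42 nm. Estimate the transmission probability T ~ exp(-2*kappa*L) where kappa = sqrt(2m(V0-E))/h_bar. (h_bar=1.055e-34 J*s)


V0 - E = 0.63 eV = 1.0093e-19 J
kappa = sqrt(2 * m * (V0-E)) / h_bar
= sqrt(2 * 9.109e-31 * 1.0093e-19) / 1.055e-34
= 4.0644e+09 /m
2*kappa*L = 2 * 4.0644e+09 * 1.42e-9
= 11.543
T = exp(-11.543) = 9.703973e-06

9.703973e-06


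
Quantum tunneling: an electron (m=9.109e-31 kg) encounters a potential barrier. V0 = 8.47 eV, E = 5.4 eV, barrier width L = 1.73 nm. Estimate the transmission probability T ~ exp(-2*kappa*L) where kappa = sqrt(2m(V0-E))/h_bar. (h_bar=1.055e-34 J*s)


V0 - E = 3.07 eV = 4.9181e-19 J
kappa = sqrt(2 * m * (V0-E)) / h_bar
= sqrt(2 * 9.109e-31 * 4.9181e-19) / 1.055e-34
= 8.9722e+09 /m
2*kappa*L = 2 * 8.9722e+09 * 1.73e-9
= 31.0438
T = exp(-31.0438) = 3.295056e-14

3.295056e-14


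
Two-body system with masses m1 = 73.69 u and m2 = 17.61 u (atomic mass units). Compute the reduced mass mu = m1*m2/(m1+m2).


mu = m1 * m2 / (m1 + m2)
= 73.69 * 17.61 / (73.69 + 17.61)
= 1297.6809 / 91.3
= 14.2134 u

14.2134


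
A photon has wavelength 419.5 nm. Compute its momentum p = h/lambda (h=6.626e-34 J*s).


p = h / lambda
= 6.626e-34 / (419.5e-9)
= 6.626e-34 / 4.1950e-07
= 1.5795e-27 kg*m/s

1.5795e-27


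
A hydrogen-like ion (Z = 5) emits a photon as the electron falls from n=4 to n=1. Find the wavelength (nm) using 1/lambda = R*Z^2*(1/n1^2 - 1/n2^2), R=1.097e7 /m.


1/lambda = R * Z^2 * (1/n1^2 - 1/n2^2)
= 1.097e7 * 5^2 * (1/1^2 - 1/4^2)
= 1.097e7 * 25 * (1.0 - 0.0625)
= 2.5711e+08 /m
lambda = 1 / 2.5711e+08
= 3.8894 nm

3.8894


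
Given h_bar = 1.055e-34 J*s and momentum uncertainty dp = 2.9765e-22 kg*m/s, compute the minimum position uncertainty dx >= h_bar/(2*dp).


dx = h_bar / (2 * dp)
= 1.055e-34 / (2 * 2.9765e-22)
= 1.055e-34 / 5.9530e-22
= 1.7722e-13 m

1.7722e-13


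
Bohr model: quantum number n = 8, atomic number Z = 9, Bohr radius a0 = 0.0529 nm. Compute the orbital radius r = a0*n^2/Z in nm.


r = a0 * n^2 / Z
= 0.0529 * 8^2 / 9
= 0.0529 * 64 / 9
= 0.3762 nm

0.3762


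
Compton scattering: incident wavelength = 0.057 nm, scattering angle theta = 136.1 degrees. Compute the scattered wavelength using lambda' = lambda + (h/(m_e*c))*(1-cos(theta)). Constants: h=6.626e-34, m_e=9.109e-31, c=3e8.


Compton wavelength: h/(m_e*c) = 2.4247e-12 m
d_lambda = 2.4247e-12 * (1 - cos(136.1 deg))
= 2.4247e-12 * 1.720551
= 4.1718e-12 m = 0.004172 nm
lambda' = 0.057 + 0.004172
= 0.061172 nm

0.061172


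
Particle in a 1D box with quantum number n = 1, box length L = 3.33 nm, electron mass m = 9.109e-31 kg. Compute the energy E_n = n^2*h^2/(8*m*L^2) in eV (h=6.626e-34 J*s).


E = n^2 * h^2 / (8 * m * L^2)
= 1^2 * (6.626e-34)^2 / (8 * 9.109e-31 * (3.33e-9)^2)
= 1 * 4.3904e-67 / (8 * 9.109e-31 * 1.1089e-17)
= 5.4332e-21 J
= 0.0339 eV

0.0339


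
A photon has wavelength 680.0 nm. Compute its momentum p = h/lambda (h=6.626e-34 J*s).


p = h / lambda
= 6.626e-34 / (680.0e-9)
= 6.626e-34 / 6.8000e-07
= 9.7441e-28 kg*m/s

9.7441e-28


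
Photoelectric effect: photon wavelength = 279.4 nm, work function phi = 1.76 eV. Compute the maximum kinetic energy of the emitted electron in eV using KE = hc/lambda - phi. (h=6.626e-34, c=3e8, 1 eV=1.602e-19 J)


E_photon = hc / lambda
= (6.626e-34)(3e8) / (279.4e-9)
= 7.1145e-19 J
= 4.441 eV
KE = E_photon - phi
= 4.441 - 1.76
= 2.681 eV

2.681


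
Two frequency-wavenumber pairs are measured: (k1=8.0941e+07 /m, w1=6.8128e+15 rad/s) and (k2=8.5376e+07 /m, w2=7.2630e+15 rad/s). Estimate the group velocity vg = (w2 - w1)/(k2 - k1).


vg = (w2 - w1) / (k2 - k1)
= (7.2630e+15 - 6.8128e+15) / (8.5376e+07 - 8.0941e+07)
= 4.5020e+14 / 4.4350e+06
= 1.0151e+08 m/s

1.0151e+08


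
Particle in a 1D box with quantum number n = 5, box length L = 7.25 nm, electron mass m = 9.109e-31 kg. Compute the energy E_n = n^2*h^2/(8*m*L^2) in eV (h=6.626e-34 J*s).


E = n^2 * h^2 / (8 * m * L^2)
= 5^2 * (6.626e-34)^2 / (8 * 9.109e-31 * (7.25e-9)^2)
= 25 * 4.3904e-67 / (8 * 9.109e-31 * 5.2563e-17)
= 2.8655e-20 J
= 0.1789 eV

0.1789


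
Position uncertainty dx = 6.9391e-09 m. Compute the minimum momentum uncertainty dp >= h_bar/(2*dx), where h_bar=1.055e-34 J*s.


dp = h_bar / (2 * dx)
= 1.055e-34 / (2 * 6.9391e-09)
= 1.055e-34 / 1.3878e-08
= 7.6019e-27 kg*m/s

7.6019e-27


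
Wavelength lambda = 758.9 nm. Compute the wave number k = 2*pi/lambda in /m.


k = 2 * pi / lambda
= 6.2832 / (758.9e-9)
= 6.2832 / 7.5890e-07
= 8.2793e+06 /m

8.2793e+06


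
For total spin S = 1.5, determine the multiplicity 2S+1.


Spin multiplicity = 2S + 1
= 2 * 1.5 + 1
= 3.0 + 1
= 4

4


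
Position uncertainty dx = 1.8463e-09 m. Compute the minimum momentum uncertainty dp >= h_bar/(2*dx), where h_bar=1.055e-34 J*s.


dp = h_bar / (2 * dx)
= 1.055e-34 / (2 * 1.8463e-09)
= 1.055e-34 / 3.6926e-09
= 2.8571e-26 kg*m/s

2.8571e-26


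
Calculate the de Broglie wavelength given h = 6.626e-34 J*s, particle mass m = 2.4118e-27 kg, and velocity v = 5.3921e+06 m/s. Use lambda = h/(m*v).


lambda = h / (m * v)
= 6.626e-34 / (2.4118e-27 * 5.3921e+06)
= 6.626e-34 / 1.3005e-20
= 5.0951e-14 m

5.0951e-14


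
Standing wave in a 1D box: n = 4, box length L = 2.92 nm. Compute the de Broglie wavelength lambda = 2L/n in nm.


lambda = 2L / n
= 2 * 2.92 / 4
= 5.84 / 4
= 1.46 nm

1.46


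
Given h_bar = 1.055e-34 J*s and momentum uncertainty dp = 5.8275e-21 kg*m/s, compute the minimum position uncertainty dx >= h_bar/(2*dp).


dx = h_bar / (2 * dp)
= 1.055e-34 / (2 * 5.8275e-21)
= 1.055e-34 / 1.1655e-20
= 9.0519e-15 m

9.0519e-15


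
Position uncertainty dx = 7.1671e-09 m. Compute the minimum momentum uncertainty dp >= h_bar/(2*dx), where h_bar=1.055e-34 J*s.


dp = h_bar / (2 * dx)
= 1.055e-34 / (2 * 7.1671e-09)
= 1.055e-34 / 1.4334e-08
= 7.3600e-27 kg*m/s

7.3600e-27


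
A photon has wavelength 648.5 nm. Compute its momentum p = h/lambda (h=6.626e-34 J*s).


p = h / lambda
= 6.626e-34 / (648.5e-9)
= 6.626e-34 / 6.4850e-07
= 1.0217e-27 kg*m/s

1.0217e-27


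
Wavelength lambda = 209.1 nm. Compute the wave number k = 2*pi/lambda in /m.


k = 2 * pi / lambda
= 6.2832 / (209.1e-9)
= 6.2832 / 2.0910e-07
= 3.0049e+07 /m

3.0049e+07


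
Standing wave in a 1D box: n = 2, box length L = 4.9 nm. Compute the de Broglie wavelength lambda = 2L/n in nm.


lambda = 2L / n
= 2 * 4.9 / 2
= 9.8 / 2
= 4.9 nm

4.9


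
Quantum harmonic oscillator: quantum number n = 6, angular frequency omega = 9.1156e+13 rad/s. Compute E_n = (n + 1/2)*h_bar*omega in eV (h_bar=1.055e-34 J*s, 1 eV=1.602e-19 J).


E = (n + 1/2) * h_bar * omega
= (6 + 0.5) * 1.055e-34 * 9.1156e+13
= 6.5 * 9.6170e-21
= 6.2510e-20 J
= 0.3902 eV

0.3902


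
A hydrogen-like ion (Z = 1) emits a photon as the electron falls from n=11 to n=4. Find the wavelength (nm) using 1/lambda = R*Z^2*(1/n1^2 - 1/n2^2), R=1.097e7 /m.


1/lambda = R * Z^2 * (1/n1^2 - 1/n2^2)
= 1.097e7 * 1^2 * (1/4^2 - 1/11^2)
= 1.097e7 * 1 * (0.0625 - 0.008264)
= 5.9496e+05 /m
lambda = 1 / 5.9496e+05
= 1680.7744 nm

1680.7744


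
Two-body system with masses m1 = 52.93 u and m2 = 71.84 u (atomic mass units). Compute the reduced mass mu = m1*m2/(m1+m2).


mu = m1 * m2 / (m1 + m2)
= 52.93 * 71.84 / (52.93 + 71.84)
= 3802.4912 / 124.77
= 30.476 u

30.476


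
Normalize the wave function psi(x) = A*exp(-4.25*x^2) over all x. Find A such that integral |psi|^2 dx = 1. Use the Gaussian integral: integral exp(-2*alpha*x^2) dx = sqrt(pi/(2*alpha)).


integral |psi|^2 dx = A^2 * sqrt(pi/(2*alpha)) = 1
A^2 = sqrt(2*alpha/pi)
= sqrt(2 * 4.25 / pi)
= 1.644881
A = sqrt(1.644881)
= 1.2825

1.2825


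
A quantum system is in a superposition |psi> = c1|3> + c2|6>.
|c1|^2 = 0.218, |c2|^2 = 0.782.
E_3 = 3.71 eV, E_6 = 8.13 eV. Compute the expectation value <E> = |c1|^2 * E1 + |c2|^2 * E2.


<E> = |c1|^2 * E1 + |c2|^2 * E2
= 0.218 * 3.71 + 0.782 * 8.13
= 0.8088 + 6.3577
= 7.1664 eV

7.1664


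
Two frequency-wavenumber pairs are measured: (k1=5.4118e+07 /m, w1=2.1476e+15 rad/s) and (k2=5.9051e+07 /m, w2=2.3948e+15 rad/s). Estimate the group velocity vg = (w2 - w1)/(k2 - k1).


vg = (w2 - w1) / (k2 - k1)
= (2.3948e+15 - 2.1476e+15) / (5.9051e+07 - 5.4118e+07)
= 2.4720e+14 / 4.9330e+06
= 5.0111e+07 m/s

5.0111e+07


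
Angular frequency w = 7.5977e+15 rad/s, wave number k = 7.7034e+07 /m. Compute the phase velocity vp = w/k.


vp = w / k
= 7.5977e+15 / 7.7034e+07
= 9.8628e+07 m/s

9.8628e+07


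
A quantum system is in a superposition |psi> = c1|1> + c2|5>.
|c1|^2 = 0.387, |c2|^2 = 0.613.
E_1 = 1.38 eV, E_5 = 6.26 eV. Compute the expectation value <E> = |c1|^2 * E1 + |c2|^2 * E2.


<E> = |c1|^2 * E1 + |c2|^2 * E2
= 0.387 * 1.38 + 0.613 * 6.26
= 0.5341 + 3.8374
= 4.3714 eV

4.3714


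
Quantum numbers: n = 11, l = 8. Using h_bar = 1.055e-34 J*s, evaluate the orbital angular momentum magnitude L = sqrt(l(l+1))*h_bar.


L = sqrt(l*(l+1)) * h_bar
= sqrt(8 * 9) * 1.055e-34
= sqrt(72) * 1.055e-34
= 8.4853 * 1.055e-34
= 8.9520e-34 J*s

8.9520e-34


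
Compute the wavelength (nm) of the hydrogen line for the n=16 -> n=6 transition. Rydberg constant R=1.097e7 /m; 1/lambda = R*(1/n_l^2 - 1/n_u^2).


1/lambda = R * (1/n_l^2 - 1/n_u^2)
= 1.097e7 * (1/6^2 - 1/16^2)
= 1.097e7 * (0.027778 - 0.003906)
= 1.097e7 * 0.023872
= 2.6187e+05 /m
lambda = 1 / 2.6187e+05 = 3818.679 nm

3818.679


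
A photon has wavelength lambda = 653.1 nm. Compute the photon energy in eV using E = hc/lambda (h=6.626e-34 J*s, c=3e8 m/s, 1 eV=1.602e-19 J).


E = hc / lambda
= (6.626e-34)(3e8) / (653.1e-9)
= 1.9878e-25 / 6.5310e-07
= 3.0436e-19 J
Converting to eV: 3.0436e-19 / 1.602e-19
= 1.8999 eV

1.8999


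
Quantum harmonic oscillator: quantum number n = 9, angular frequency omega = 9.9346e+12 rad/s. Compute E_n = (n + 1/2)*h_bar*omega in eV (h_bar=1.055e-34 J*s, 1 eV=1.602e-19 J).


E = (n + 1/2) * h_bar * omega
= (9 + 0.5) * 1.055e-34 * 9.9346e+12
= 9.5 * 1.0481e-21
= 9.9570e-21 J
= 0.0622 eV

0.0622


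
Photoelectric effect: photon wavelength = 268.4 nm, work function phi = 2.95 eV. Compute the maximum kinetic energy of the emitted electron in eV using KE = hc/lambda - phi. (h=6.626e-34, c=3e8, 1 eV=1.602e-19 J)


E_photon = hc / lambda
= (6.626e-34)(3e8) / (268.4e-9)
= 7.4061e-19 J
= 4.623 eV
KE = E_photon - phi
= 4.623 - 2.95
= 1.673 eV

1.673


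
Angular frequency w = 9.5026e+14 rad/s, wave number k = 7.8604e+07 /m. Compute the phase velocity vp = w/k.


vp = w / k
= 9.5026e+14 / 7.8604e+07
= 1.2089e+07 m/s

1.2089e+07


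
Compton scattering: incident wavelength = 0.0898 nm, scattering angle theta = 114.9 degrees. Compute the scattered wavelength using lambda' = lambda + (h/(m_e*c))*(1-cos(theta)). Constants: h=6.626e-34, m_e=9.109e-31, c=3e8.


Compton wavelength: h/(m_e*c) = 2.4247e-12 m
d_lambda = 2.4247e-12 * (1 - cos(114.9 deg))
= 2.4247e-12 * 1.421036
= 3.4456e-12 m = 0.003446 nm
lambda' = 0.0898 + 0.003446
= 0.093246 nm

0.093246


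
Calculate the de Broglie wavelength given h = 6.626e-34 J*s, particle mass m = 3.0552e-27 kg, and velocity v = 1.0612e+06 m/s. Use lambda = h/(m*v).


lambda = h / (m * v)
= 6.626e-34 / (3.0552e-27 * 1.0612e+06)
= 6.626e-34 / 3.2422e-21
= 2.0437e-13 m

2.0437e-13


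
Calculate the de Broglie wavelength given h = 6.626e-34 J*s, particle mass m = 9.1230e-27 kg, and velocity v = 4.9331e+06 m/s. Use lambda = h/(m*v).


lambda = h / (m * v)
= 6.626e-34 / (9.1230e-27 * 4.9331e+06)
= 6.626e-34 / 4.5005e-20
= 1.4723e-14 m

1.4723e-14


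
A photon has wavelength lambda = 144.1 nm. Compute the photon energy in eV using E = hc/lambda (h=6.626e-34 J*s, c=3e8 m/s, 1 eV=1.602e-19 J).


E = hc / lambda
= (6.626e-34)(3e8) / (144.1e-9)
= 1.9878e-25 / 1.4410e-07
= 1.3795e-18 J
Converting to eV: 1.3795e-18 / 1.602e-19
= 8.6109 eV

8.6109


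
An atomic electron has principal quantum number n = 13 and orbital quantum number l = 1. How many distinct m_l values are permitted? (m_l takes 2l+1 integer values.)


m_l ranges from -l to +l in integer steps
So m_l goes from -1 to +1
Count = 2l + 1 = 2*1 + 1
= 3

3


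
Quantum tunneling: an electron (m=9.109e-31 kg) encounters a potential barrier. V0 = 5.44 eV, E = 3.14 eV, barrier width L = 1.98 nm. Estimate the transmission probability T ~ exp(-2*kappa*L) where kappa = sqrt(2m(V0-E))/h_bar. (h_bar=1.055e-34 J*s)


V0 - E = 2.3 eV = 3.6846e-19 J
kappa = sqrt(2 * m * (V0-E)) / h_bar
= sqrt(2 * 9.109e-31 * 3.6846e-19) / 1.055e-34
= 7.7659e+09 /m
2*kappa*L = 2 * 7.7659e+09 * 1.98e-9
= 30.7531
T = exp(-30.7531) = 4.406750e-14

4.406750e-14


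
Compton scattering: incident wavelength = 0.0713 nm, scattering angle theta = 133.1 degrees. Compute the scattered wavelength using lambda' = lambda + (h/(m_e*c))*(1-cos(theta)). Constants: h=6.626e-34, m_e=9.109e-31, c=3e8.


Compton wavelength: h/(m_e*c) = 2.4247e-12 m
d_lambda = 2.4247e-12 * (1 - cos(133.1 deg))
= 2.4247e-12 * 1.683274
= 4.0814e-12 m = 0.004081 nm
lambda' = 0.0713 + 0.004081
= 0.075381 nm

0.075381


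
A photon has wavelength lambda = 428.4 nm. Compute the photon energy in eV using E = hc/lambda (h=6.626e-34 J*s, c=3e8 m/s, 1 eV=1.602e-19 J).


E = hc / lambda
= (6.626e-34)(3e8) / (428.4e-9)
= 1.9878e-25 / 4.2840e-07
= 4.6401e-19 J
Converting to eV: 4.6401e-19 / 1.602e-19
= 2.8964 eV

2.8964


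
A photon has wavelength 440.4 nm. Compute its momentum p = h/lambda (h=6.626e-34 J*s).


p = h / lambda
= 6.626e-34 / (440.4e-9)
= 6.626e-34 / 4.4040e-07
= 1.5045e-27 kg*m/s

1.5045e-27


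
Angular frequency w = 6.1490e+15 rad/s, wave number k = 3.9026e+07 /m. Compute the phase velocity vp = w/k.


vp = w / k
= 6.1490e+15 / 3.9026e+07
= 1.5756e+08 m/s

1.5756e+08


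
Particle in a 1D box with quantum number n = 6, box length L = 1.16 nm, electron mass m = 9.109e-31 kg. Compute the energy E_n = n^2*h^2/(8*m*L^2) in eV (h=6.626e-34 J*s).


E = n^2 * h^2 / (8 * m * L^2)
= 6^2 * (6.626e-34)^2 / (8 * 9.109e-31 * (1.16e-9)^2)
= 36 * 4.3904e-67 / (8 * 9.109e-31 * 1.3456e-18)
= 1.6119e-18 J
= 10.0616 eV

10.0616


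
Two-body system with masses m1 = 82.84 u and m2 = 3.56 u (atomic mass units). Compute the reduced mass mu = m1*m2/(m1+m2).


mu = m1 * m2 / (m1 + m2)
= 82.84 * 3.56 / (82.84 + 3.56)
= 294.9104 / 86.4
= 3.4133 u

3.4133


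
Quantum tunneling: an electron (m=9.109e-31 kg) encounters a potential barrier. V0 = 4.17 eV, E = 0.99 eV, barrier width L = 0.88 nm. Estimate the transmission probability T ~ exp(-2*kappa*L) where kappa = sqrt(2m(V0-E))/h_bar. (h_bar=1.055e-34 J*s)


V0 - E = 3.18 eV = 5.0944e-19 J
kappa = sqrt(2 * m * (V0-E)) / h_bar
= sqrt(2 * 9.109e-31 * 5.0944e-19) / 1.055e-34
= 9.1315e+09 /m
2*kappa*L = 2 * 9.1315e+09 * 0.88e-9
= 16.0715
T = exp(-16.0715) = 1.047739e-07

1.047739e-07


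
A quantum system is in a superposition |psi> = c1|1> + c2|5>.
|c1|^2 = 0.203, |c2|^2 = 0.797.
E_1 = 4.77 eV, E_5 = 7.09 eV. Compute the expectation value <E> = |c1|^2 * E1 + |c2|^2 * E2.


<E> = |c1|^2 * E1 + |c2|^2 * E2
= 0.203 * 4.77 + 0.797 * 7.09
= 0.9683 + 5.6507
= 6.619 eV

6.619


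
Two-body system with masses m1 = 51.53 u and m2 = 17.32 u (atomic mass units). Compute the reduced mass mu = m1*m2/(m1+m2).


mu = m1 * m2 / (m1 + m2)
= 51.53 * 17.32 / (51.53 + 17.32)
= 892.4996 / 68.85
= 12.963 u

12.963


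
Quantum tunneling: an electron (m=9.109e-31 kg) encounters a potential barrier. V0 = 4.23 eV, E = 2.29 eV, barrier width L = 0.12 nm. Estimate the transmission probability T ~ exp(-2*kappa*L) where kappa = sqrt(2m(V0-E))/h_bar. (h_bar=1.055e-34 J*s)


V0 - E = 1.94 eV = 3.1079e-19 J
kappa = sqrt(2 * m * (V0-E)) / h_bar
= sqrt(2 * 9.109e-31 * 3.1079e-19) / 1.055e-34
= 7.1323e+09 /m
2*kappa*L = 2 * 7.1323e+09 * 0.12e-9
= 1.7118
T = exp(-1.7118) = 1.805489e-01

1.805489e-01


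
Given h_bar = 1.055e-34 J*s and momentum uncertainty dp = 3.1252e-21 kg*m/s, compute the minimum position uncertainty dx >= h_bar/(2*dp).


dx = h_bar / (2 * dp)
= 1.055e-34 / (2 * 3.1252e-21)
= 1.055e-34 / 6.2504e-21
= 1.6879e-14 m

1.6879e-14


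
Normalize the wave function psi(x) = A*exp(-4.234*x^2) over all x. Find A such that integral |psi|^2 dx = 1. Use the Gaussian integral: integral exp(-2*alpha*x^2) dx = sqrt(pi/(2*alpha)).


integral |psi|^2 dx = A^2 * sqrt(pi/(2*alpha)) = 1
A^2 = sqrt(2*alpha/pi)
= sqrt(2 * 4.234 / pi)
= 1.641782
A = sqrt(1.641782)
= 1.2813

1.2813


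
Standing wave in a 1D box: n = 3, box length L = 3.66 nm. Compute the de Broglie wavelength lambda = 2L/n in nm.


lambda = 2L / n
= 2 * 3.66 / 3
= 7.32 / 3
= 2.44 nm

2.44


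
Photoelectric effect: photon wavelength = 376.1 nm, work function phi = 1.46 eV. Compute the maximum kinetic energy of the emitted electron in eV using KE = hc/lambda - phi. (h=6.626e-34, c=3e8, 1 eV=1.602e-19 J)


E_photon = hc / lambda
= (6.626e-34)(3e8) / (376.1e-9)
= 5.2853e-19 J
= 3.2992 eV
KE = E_photon - phi
= 3.2992 - 1.46
= 1.8392 eV

1.8392


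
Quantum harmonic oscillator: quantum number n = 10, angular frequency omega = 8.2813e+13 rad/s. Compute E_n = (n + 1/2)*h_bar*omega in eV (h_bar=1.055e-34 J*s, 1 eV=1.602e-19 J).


E = (n + 1/2) * h_bar * omega
= (10 + 0.5) * 1.055e-34 * 8.2813e+13
= 10.5 * 8.7368e-21
= 9.1736e-20 J
= 0.5726 eV

0.5726


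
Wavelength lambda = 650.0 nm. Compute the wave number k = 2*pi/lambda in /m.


k = 2 * pi / lambda
= 6.2832 / (650.0e-9)
= 6.2832 / 6.5000e-07
= 9.6664e+06 /m

9.6664e+06


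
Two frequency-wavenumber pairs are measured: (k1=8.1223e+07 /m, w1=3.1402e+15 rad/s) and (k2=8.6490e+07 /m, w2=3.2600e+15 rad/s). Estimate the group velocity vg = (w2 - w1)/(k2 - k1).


vg = (w2 - w1) / (k2 - k1)
= (3.2600e+15 - 3.1402e+15) / (8.6490e+07 - 8.1223e+07)
= 1.1980e+14 / 5.2670e+06
= 2.2745e+07 m/s

2.2745e+07


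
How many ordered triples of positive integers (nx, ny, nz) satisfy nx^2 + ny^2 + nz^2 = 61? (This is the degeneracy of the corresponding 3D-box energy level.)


Enumerate all (nx, ny, nz) with nx^2 + ny^2 + nz^2 = 61:
(3,4,6)
(3,6,4)
(4,3,6)
(4,6,3)
(6,3,4)
(6,4,3)
Total degeneracy = 6

6


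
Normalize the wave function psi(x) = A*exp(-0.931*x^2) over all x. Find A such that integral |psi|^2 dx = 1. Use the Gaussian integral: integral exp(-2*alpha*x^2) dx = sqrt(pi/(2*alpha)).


integral |psi|^2 dx = A^2 * sqrt(pi/(2*alpha)) = 1
A^2 = sqrt(2*alpha/pi)
= sqrt(2 * 0.931 / pi)
= 0.769866
A = sqrt(0.769866)
= 0.8774

0.8774


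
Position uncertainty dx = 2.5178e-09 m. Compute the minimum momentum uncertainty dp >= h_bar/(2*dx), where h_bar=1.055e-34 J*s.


dp = h_bar / (2 * dx)
= 1.055e-34 / (2 * 2.5178e-09)
= 1.055e-34 / 5.0356e-09
= 2.0951e-26 kg*m/s

2.0951e-26


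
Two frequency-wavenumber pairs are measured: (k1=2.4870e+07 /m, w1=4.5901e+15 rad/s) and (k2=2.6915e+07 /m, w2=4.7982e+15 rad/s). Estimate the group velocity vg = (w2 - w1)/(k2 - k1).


vg = (w2 - w1) / (k2 - k1)
= (4.7982e+15 - 4.5901e+15) / (2.6915e+07 - 2.4870e+07)
= 2.0810e+14 / 2.0450e+06
= 1.0176e+08 m/s

1.0176e+08


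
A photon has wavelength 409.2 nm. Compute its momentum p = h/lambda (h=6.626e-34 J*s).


p = h / lambda
= 6.626e-34 / (409.2e-9)
= 6.626e-34 / 4.0920e-07
= 1.6193e-27 kg*m/s

1.6193e-27


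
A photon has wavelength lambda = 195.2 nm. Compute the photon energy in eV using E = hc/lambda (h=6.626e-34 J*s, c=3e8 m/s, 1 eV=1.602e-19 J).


E = hc / lambda
= (6.626e-34)(3e8) / (195.2e-9)
= 1.9878e-25 / 1.9520e-07
= 1.0183e-18 J
Converting to eV: 1.0183e-18 / 1.602e-19
= 6.3567 eV

6.3567


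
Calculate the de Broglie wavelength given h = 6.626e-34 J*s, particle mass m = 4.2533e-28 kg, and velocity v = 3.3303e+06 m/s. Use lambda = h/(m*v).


lambda = h / (m * v)
= 6.626e-34 / (4.2533e-28 * 3.3303e+06)
= 6.626e-34 / 1.4165e-21
= 4.6778e-13 m

4.6778e-13


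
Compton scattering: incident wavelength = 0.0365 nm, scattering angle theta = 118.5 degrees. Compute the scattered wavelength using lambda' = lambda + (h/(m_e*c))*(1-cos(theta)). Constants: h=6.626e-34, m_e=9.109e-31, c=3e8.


Compton wavelength: h/(m_e*c) = 2.4247e-12 m
d_lambda = 2.4247e-12 * (1 - cos(118.5 deg))
= 2.4247e-12 * 1.477159
= 3.5817e-12 m = 0.003582 nm
lambda' = 0.0365 + 0.003582
= 0.040082 nm

0.040082


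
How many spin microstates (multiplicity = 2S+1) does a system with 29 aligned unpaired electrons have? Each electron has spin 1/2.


Total spin S = N * (1/2) = 29 * 0.5 = 14.5
Spin multiplicity = 2S + 1
= 2 * 14.5 + 1
= 30

30


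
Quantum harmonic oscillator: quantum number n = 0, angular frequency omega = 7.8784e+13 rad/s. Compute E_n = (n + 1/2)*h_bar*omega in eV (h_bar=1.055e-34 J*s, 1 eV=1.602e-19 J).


E = (n + 1/2) * h_bar * omega
= (0 + 0.5) * 1.055e-34 * 7.8784e+13
= 0.5 * 8.3117e-21
= 4.1559e-21 J
= 0.0259 eV

0.0259


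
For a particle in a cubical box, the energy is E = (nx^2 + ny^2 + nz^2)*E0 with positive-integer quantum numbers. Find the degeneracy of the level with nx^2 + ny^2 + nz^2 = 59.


Enumerate all (nx, ny, nz) with nx^2 + ny^2 + nz^2 = 59:
(1,3,7)
(1,7,3)
(3,1,7)
(3,5,5)
(3,7,1)
(5,3,5)
(5,5,3)
(7,1,3)
(7,3,1)
Total degeneracy = 9

9


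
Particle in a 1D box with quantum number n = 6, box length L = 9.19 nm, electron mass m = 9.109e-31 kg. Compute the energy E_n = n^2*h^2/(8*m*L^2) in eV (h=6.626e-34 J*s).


E = n^2 * h^2 / (8 * m * L^2)
= 6^2 * (6.626e-34)^2 / (8 * 9.109e-31 * (9.19e-9)^2)
= 36 * 4.3904e-67 / (8 * 9.109e-31 * 8.4456e-17)
= 2.5681e-20 J
= 0.1603 eV

0.1603


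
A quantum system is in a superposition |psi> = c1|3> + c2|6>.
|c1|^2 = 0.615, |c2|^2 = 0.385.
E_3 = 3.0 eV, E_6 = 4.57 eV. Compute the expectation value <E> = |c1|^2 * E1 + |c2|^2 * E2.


<E> = |c1|^2 * E1 + |c2|^2 * E2
= 0.615 * 3.0 + 0.385 * 4.57
= 1.845 + 1.7595
= 3.6044 eV

3.6044


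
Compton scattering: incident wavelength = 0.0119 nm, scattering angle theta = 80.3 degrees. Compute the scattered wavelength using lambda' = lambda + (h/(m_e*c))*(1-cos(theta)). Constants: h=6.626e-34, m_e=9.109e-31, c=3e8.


Compton wavelength: h/(m_e*c) = 2.4247e-12 m
d_lambda = 2.4247e-12 * (1 - cos(80.3 deg))
= 2.4247e-12 * 0.831511
= 2.0162e-12 m = 0.002016 nm
lambda' = 0.0119 + 0.002016
= 0.013916 nm

0.013916


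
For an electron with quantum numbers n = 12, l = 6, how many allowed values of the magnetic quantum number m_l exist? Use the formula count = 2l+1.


m_l ranges from -l to +l in integer steps
So m_l goes from -6 to +6
Count = 2l + 1 = 2*6 + 1
= 13

13


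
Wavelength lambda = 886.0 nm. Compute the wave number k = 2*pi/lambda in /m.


k = 2 * pi / lambda
= 6.2832 / (886.0e-9)
= 6.2832 / 8.8600e-07
= 7.0916e+06 /m

7.0916e+06


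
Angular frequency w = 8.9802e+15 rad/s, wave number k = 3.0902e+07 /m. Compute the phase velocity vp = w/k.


vp = w / k
= 8.9802e+15 / 3.0902e+07
= 2.9060e+08 m/s

2.9060e+08


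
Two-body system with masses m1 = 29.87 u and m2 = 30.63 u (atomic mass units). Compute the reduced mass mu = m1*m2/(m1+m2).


mu = m1 * m2 / (m1 + m2)
= 29.87 * 30.63 / (29.87 + 30.63)
= 914.9181 / 60.5
= 15.1226 u

15.1226


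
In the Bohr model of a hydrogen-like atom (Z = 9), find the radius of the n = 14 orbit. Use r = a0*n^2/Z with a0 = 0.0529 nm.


r = a0 * n^2 / Z
= 0.0529 * 14^2 / 9
= 0.0529 * 196 / 9
= 1.152 nm

1.152


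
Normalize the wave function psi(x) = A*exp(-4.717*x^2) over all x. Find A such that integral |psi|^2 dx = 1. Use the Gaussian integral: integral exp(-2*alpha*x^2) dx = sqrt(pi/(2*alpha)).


integral |psi|^2 dx = A^2 * sqrt(pi/(2*alpha)) = 1
A^2 = sqrt(2*alpha/pi)
= sqrt(2 * 4.717 / pi)
= 1.732898
A = sqrt(1.732898)
= 1.3164

1.3164


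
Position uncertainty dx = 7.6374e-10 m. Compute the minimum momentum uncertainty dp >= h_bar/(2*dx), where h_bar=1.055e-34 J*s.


dp = h_bar / (2 * dx)
= 1.055e-34 / (2 * 7.6374e-10)
= 1.055e-34 / 1.5275e-09
= 6.9068e-26 kg*m/s

6.9068e-26


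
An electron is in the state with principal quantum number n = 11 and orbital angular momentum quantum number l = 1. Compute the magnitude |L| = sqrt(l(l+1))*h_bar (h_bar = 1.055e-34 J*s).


L = sqrt(l*(l+1)) * h_bar
= sqrt(1 * 2) * 1.055e-34
= sqrt(2) * 1.055e-34
= 1.4142 * 1.055e-34
= 1.4920e-34 J*s

1.4920e-34


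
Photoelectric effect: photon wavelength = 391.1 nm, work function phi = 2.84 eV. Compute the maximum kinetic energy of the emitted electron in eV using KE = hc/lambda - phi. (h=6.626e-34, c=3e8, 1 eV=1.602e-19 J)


E_photon = hc / lambda
= (6.626e-34)(3e8) / (391.1e-9)
= 5.0826e-19 J
= 3.1727 eV
KE = E_photon - phi
= 3.1727 - 2.84
= 0.3327 eV

0.3327


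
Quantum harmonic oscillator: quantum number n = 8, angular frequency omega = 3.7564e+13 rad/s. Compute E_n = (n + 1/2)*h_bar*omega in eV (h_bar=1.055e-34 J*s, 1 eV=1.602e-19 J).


E = (n + 1/2) * h_bar * omega
= (8 + 0.5) * 1.055e-34 * 3.7564e+13
= 8.5 * 3.9630e-21
= 3.3686e-20 J
= 0.2103 eV

0.2103


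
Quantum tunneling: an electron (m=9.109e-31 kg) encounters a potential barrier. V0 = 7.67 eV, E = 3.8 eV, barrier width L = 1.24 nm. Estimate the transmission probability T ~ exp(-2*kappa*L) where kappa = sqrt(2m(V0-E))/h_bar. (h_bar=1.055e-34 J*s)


V0 - E = 3.87 eV = 6.1997e-19 J
kappa = sqrt(2 * m * (V0-E)) / h_bar
= sqrt(2 * 9.109e-31 * 6.1997e-19) / 1.055e-34
= 1.0074e+10 /m
2*kappa*L = 2 * 1.0074e+10 * 1.24e-9
= 24.9825
T = exp(-24.9825) = 1.413279e-11

1.413279e-11
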